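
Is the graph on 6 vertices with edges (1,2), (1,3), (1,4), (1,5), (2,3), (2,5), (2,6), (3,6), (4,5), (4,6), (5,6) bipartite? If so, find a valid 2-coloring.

Step 1: Attempt 2-coloring using BFS:
  Start at vertex 1, assign color 0
  Color vertex 2 with color 1 (neighbor of 1)
  Color vertex 3 with color 1 (neighbor of 1)
  Color vertex 4 with color 1 (neighbor of 1)
  Color vertex 5 with color 1 (neighbor of 1)

Step 2: Conflict found! Vertices 2 and 3 are adjacent but have the same color.
This means the graph contains an odd cycle.

The graph is NOT bipartite.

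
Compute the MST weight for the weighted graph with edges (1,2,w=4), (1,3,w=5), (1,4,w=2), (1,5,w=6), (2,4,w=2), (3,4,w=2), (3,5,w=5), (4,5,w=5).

Apply Kruskal's algorithm (sort edges by weight, add if no cycle):

Sorted edges by weight:
  (1,4) w=2
  (2,4) w=2
  (3,4) w=2
  (1,2) w=4
  (1,3) w=5
  (3,5) w=5
  (4,5) w=5
  (1,5) w=6

Add edge (1,4) w=2 -- no cycle. Running total: 2
Add edge (2,4) w=2 -- no cycle. Running total: 4
Add edge (3,4) w=2 -- no cycle. Running total: 6
Skip edge (1,2) w=4 -- would create cycle
Skip edge (1,3) w=5 -- would create cycle
Add edge (3,5) w=5 -- no cycle. Running total: 11

MST edges: (1,4,w=2), (2,4,w=2), (3,4,w=2), (3,5,w=5)
Total MST weight: 2 + 2 + 2 + 5 = 11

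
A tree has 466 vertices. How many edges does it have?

A tree on n vertices always has exactly n - 1 edges.
For n = 466: edges = 466 - 1 = 465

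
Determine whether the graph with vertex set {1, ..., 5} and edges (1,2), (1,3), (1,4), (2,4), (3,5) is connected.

Step 1: Build adjacency list from edges:
  1: 2, 3, 4
  2: 1, 4
  3: 1, 5
  4: 1, 2
  5: 3

Step 2: Run BFS/DFS from vertex 1:
  Visited: {1, 2, 3, 4, 5}
  Reached 5 of 5 vertices

Step 3: All 5 vertices reached from vertex 1, so the graph is connected.
Answer: Yes, the graph is connected.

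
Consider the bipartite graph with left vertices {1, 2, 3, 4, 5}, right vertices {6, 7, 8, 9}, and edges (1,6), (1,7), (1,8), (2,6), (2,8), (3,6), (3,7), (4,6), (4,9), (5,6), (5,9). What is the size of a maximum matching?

Step 1: List the neighbors of each left vertex:
  1: 6, 7, 8
  2: 6, 8
  3: 6, 7
  4: 6, 9
  5: 6, 9

Step 2: Greedily match left vertices, then look for augmenting paths:
  Match 1 -- 6
  Match 2 -- 8
  Match 3 -- 7
  Match 4 -- 9
  No augmenting path remains.

Step 3: Verify this is maximum:
  Matching size 4 = min(|L|, |R|) = min(5, 4), which is an upper bound, so this matching is maximum.

Maximum matching: {(1,6), (2,8), (3,7), (4,9)}
Size: 4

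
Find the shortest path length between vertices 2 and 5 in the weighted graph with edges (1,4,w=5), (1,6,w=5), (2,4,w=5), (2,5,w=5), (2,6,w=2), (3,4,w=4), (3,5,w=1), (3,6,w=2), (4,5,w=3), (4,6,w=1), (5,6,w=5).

Step 1: Build adjacency list with weights:
  1: 4(w=5), 6(w=5)
  2: 4(w=5), 5(w=5), 6(w=2)
  3: 4(w=4), 5(w=1), 6(w=2)
  4: 1(w=5), 2(w=5), 3(w=4), 5(w=3), 6(w=1)
  5: 2(w=5), 3(w=1), 4(w=3), 6(w=5)
  6: 1(w=5), 2(w=2), 3(w=2), 4(w=1), 5(w=5)

Step 2: Apply Dijkstra's algorithm from vertex 2:
  Visit vertex 2 (distance=0)
    Update dist[4] = 5
    Update dist[5] = 5
    Update dist[6] = 2
  Visit vertex 6 (distance=2)
    Update dist[1] = 7
    Update dist[3] = 4
    Update dist[4] = 3
  Visit vertex 4 (distance=3)
  Visit vertex 3 (distance=4)
  Visit vertex 5 (distance=5)

Step 3: Shortest path: 2 -> 5
Total weight: 5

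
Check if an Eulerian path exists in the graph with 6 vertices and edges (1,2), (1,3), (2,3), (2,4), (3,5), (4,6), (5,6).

Step 1: Find the degree of each vertex:
  deg(1) = 2
  deg(2) = 3
  deg(3) = 3
  deg(4) = 2
  deg(5) = 2
  deg(6) = 2

Step 2: Count vertices with odd degree:
  Odd-degree vertices: 2, 3 (2 total)

Step 3: Apply Euler's theorem:
  - Eulerian circuit exists iff graph is connected and all vertices have even degree
  - Eulerian path exists iff graph is connected and has 0 or 2 odd-degree vertices

Graph is connected with exactly 2 odd-degree vertices (2, 3).
Eulerian path exists (starting and ending at the odd-degree vertices), but no Eulerian circuit.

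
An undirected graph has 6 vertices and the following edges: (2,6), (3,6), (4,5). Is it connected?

Step 1: Build adjacency list from edges:
  1: (none)
  2: 6
  3: 6
  4: 5
  5: 4
  6: 2, 3

Step 2: Run BFS/DFS from vertex 1:
  Visited: {1}
  Reached 1 of 6 vertices

Step 3: Only 1 of 6 vertices reached. Graph is disconnected.
Connected components: {1}, {2, 3, 6}, {4, 5}
Answer: No, the graph is not connected (3 components).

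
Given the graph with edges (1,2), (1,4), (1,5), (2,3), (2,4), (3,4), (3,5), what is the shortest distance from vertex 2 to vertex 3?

Step 1: Build adjacency list:
  1: 2, 4, 5
  2: 1, 3, 4
  3: 2, 4, 5
  4: 1, 2, 3
  5: 1, 3

Step 2: BFS from vertex 2 to find shortest path to 3:
  vertex 1 reached at distance 1
  vertex 3 reached at distance 1

Step 3: Shortest path: 2 -> 3
Path length: 1 edge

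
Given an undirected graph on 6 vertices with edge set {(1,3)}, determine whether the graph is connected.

Step 1: Build adjacency list from edges:
  1: 3
  2: (none)
  3: 1
  4: (none)
  5: (none)
  6: (none)

Step 2: Run BFS/DFS from vertex 1:
  Visited: {1, 3}
  Reached 2 of 6 vertices

Step 3: Only 2 of 6 vertices reached. Graph is disconnected.
Connected components: {1, 3}, {2}, {4}, {5}, {6}
Answer: No, the graph is not connected (5 components).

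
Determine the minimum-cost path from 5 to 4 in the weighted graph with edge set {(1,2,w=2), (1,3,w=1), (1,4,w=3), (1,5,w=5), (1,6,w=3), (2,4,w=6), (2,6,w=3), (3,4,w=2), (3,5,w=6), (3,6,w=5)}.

Step 1: Build adjacency list with weights:
  1: 2(w=2), 3(w=1), 4(w=3), 5(w=5), 6(w=3)
  2: 1(w=2), 4(w=6), 6(w=3)
  3: 1(w=1), 4(w=2), 5(w=6), 6(w=5)
  4: 1(w=3), 2(w=6), 3(w=2)
  5: 1(w=5), 3(w=6)
  6: 1(w=3), 2(w=3), 3(w=5)

Step 2: Apply Dijkstra's algorithm from vertex 5:
  Visit vertex 5 (distance=0)
    Update dist[1] = 5
    Update dist[3] = 6
  Visit vertex 1 (distance=5)
    Update dist[2] = 7
    Update dist[4] = 8
    Update dist[6] = 8
  Visit vertex 3 (distance=6)
  Visit vertex 2 (distance=7)
  Visit vertex 4 (distance=8)

Step 3: Shortest path: 5 -> 1 -> 4
Total weight: 5 + 3 = 8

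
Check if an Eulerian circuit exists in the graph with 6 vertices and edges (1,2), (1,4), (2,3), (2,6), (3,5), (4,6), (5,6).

Step 1: Find the degree of each vertex:
  deg(1) = 2
  deg(2) = 3
  deg(3) = 2
  deg(4) = 2
  deg(5) = 2
  deg(6) = 3

Step 2: Count vertices with odd degree:
  Odd-degree vertices: 2, 6 (2 total)

Step 3: Apply Euler's theorem:
  - Eulerian circuit exists iff graph is connected and all vertices have even degree
  - Eulerian path exists iff graph is connected and has 0 or 2 odd-degree vertices

Graph is connected with exactly 2 odd-degree vertices (2, 6).
Eulerian path exists (starting and ending at the odd-degree vertices), but no Eulerian circuit.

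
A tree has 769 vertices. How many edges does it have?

A tree on n vertices always has exactly n - 1 edges.
For n = 769: edges = 769 - 1 = 768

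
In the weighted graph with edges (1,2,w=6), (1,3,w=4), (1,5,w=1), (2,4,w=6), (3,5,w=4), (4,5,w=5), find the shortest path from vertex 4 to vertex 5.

Step 1: Build adjacency list with weights:
  1: 2(w=6), 3(w=4), 5(w=1)
  2: 1(w=6), 4(w=6)
  3: 1(w=4), 5(w=4)
  4: 2(w=6), 5(w=5)
  5: 1(w=1), 3(w=4), 4(w=5)

Step 2: Apply Dijkstra's algorithm from vertex 4:
  Visit vertex 4 (distance=0)
    Update dist[2] = 6
    Update dist[5] = 5
  Visit vertex 5 (distance=5)
    Update dist[1] = 6
    Update dist[3] = 9

Step 3: Shortest path: 4 -> 5
Total weight: 5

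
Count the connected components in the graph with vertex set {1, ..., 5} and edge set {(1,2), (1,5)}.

Step 1: Build adjacency list from edges:
  1: 2, 5
  2: 1
  3: (none)
  4: (none)
  5: 1

Step 2: Run BFS/DFS from vertex 1:
  Visited: {1, 2, 5}
  Reached 3 of 5 vertices

Step 3: Only 3 of 5 vertices reached. Graph is disconnected.
Connected components: {1, 2, 5}, {3}, {4}
Number of connected components: 3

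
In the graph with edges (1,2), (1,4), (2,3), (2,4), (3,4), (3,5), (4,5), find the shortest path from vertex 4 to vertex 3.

Step 1: Build adjacency list:
  1: 2, 4
  2: 1, 3, 4
  3: 2, 4, 5
  4: 1, 2, 3, 5
  5: 3, 4

Step 2: BFS from vertex 4 to find shortest path to 3:
  vertex 1 reached at distance 1
  vertex 2 reached at distance 1
  vertex 3 reached at distance 1

Step 3: Shortest path: 4 -> 3
Path length: 1 edge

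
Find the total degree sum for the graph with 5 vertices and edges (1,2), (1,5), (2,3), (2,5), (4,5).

Step 1: Count edges incident to each vertex:
  deg(1) = 2 (neighbors: 2, 5)
  deg(2) = 3 (neighbors: 1, 3, 5)
  deg(3) = 1 (neighbors: 2)
  deg(4) = 1 (neighbors: 5)
  deg(5) = 3 (neighbors: 1, 2, 4)

Step 2: Sum all degrees:
  2 + 3 + 1 + 1 + 3 = 10

Verification: sum of degrees = 2 * |E| = 2 * 5 = 10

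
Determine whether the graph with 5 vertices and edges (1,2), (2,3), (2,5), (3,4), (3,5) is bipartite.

Step 1: Attempt 2-coloring using BFS:
  Start at vertex 1, assign color 0
  Color vertex 2 with color 1 (neighbor of 1)
  Color vertex 3 with color 0 (neighbor of 2)
  Color vertex 5 with color 0 (neighbor of 2)
  Color vertex 4 with color 1 (neighbor of 3)

Step 2: Conflict found! Vertices 3 and 5 are adjacent but have the same color.
This means the graph contains an odd cycle.

The graph is NOT bipartite.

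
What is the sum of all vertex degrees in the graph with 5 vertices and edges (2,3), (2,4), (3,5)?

Step 1: Count edges incident to each vertex:
  deg(1) = 0 (neighbors: none)
  deg(2) = 2 (neighbors: 3, 4)
  deg(3) = 2 (neighbors: 2, 5)
  deg(4) = 1 (neighbors: 2)
  deg(5) = 1 (neighbors: 3)

Step 2: Sum all degrees:
  0 + 2 + 2 + 1 + 1 = 6

Verification: sum of degrees = 2 * |E| = 2 * 3 = 6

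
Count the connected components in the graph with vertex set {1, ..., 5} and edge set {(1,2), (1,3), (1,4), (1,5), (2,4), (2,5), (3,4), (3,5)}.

Step 1: Build adjacency list from edges:
  1: 2, 3, 4, 5
  2: 1, 4, 5
  3: 1, 4, 5
  4: 1, 2, 3
  5: 1, 2, 3

Step 2: Run BFS/DFS from vertex 1:
  Visited: {1, 2, 3, 4, 5}
  Reached 5 of 5 vertices

Step 3: All 5 vertices reached from vertex 1, so the graph is connected.
Number of connected components: 1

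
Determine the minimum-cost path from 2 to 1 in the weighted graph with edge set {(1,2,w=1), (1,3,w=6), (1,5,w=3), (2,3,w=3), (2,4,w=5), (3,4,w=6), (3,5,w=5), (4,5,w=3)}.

Step 1: Build adjacency list with weights:
  1: 2(w=1), 3(w=6), 5(w=3)
  2: 1(w=1), 3(w=3), 4(w=5)
  3: 1(w=6), 2(w=3), 4(w=6), 5(w=5)
  4: 2(w=5), 3(w=6), 5(w=3)
  5: 1(w=3), 3(w=5), 4(w=3)

Step 2: Apply Dijkstra's algorithm from vertex 2:
  Visit vertex 2 (distance=0)
    Update dist[1] = 1
    Update dist[3] = 3
    Update dist[4] = 5
  Visit vertex 1 (distance=1)
    Update dist[5] = 4

Step 3: Shortest path: 2 -> 1
Total weight: 1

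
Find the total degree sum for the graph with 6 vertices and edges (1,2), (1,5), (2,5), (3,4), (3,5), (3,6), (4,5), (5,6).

Step 1: Count edges incident to each vertex:
  deg(1) = 2 (neighbors: 2, 5)
  deg(2) = 2 (neighbors: 1, 5)
  deg(3) = 3 (neighbors: 4, 5, 6)
  deg(4) = 2 (neighbors: 3, 5)
  deg(5) = 5 (neighbors: 1, 2, 3, 4, 6)
  deg(6) = 2 (neighbors: 3, 5)

Step 2: Sum all degrees:
  2 + 2 + 3 + 2 + 5 + 2 = 16

Verification: sum of degrees = 2 * |E| = 2 * 8 = 16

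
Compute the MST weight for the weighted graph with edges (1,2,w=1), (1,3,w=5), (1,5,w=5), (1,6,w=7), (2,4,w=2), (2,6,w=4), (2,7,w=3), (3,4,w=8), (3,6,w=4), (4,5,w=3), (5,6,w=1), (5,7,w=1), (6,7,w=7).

Apply Kruskal's algorithm (sort edges by weight, add if no cycle):

Sorted edges by weight:
  (1,2) w=1
  (5,6) w=1
  (5,7) w=1
  (2,4) w=2
  (2,7) w=3
  (4,5) w=3
  (2,6) w=4
  (3,6) w=4
  (1,5) w=5
  (1,3) w=5
  (1,6) w=7
  (6,7) w=7
  (3,4) w=8

Add edge (1,2) w=1 -- no cycle. Running total: 1
Add edge (5,6) w=1 -- no cycle. Running total: 2
Add edge (5,7) w=1 -- no cycle. Running total: 3
Add edge (2,4) w=2 -- no cycle. Running total: 5
Add edge (2,7) w=3 -- no cycle. Running total: 8
Skip edge (4,5) w=3 -- would create cycle
Skip edge (2,6) w=4 -- would create cycle
Add edge (3,6) w=4 -- no cycle. Running total: 12

MST edges: (1,2,w=1), (5,6,w=1), (5,7,w=1), (2,4,w=2), (2,7,w=3), (3,6,w=4)
Total MST weight: 1 + 1 + 1 + 2 + 3 + 4 = 12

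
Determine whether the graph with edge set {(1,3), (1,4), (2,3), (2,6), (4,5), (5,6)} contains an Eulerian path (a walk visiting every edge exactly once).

Step 1: Find the degree of each vertex:
  deg(1) = 2
  deg(2) = 2
  deg(3) = 2
  deg(4) = 2
  deg(5) = 2
  deg(6) = 2

Step 2: Count vertices with odd degree:
  All vertices have even degree (0 odd-degree vertices)

Step 3: Apply Euler's theorem:
  - Eulerian circuit exists iff graph is connected and all vertices have even degree
  - Eulerian path exists iff graph is connected and has 0 or 2 odd-degree vertices

Graph is connected with 0 odd-degree vertices.
Both Eulerian circuit and Eulerian path exist.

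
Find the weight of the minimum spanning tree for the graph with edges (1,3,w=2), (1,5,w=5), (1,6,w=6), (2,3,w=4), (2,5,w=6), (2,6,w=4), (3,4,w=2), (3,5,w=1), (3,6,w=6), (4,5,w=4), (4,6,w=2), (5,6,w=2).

Apply Kruskal's algorithm (sort edges by weight, add if no cycle):

Sorted edges by weight:
  (3,5) w=1
  (1,3) w=2
  (3,4) w=2
  (4,6) w=2
  (5,6) w=2
  (2,3) w=4
  (2,6) w=4
  (4,5) w=4
  (1,5) w=5
  (1,6) w=6
  (2,5) w=6
  (3,6) w=6

Add edge (3,5) w=1 -- no cycle. Running total: 1
Add edge (1,3) w=2 -- no cycle. Running total: 3
Add edge (3,4) w=2 -- no cycle. Running total: 5
Add edge (4,6) w=2 -- no cycle. Running total: 7
Skip edge (5,6) w=2 -- would create cycle
Add edge (2,3) w=4 -- no cycle. Running total: 11

MST edges: (3,5,w=1), (1,3,w=2), (3,4,w=2), (4,6,w=2), (2,3,w=4)
Total MST weight: 1 + 2 + 2 + 2 + 4 = 11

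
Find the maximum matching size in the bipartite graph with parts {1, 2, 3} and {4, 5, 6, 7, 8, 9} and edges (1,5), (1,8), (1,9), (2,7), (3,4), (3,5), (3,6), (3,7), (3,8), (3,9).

Step 1: List the neighbors of each left vertex:
  1: 5, 8, 9
  2: 7
  3: 4, 5, 6, 7, 8, 9

Step 2: Greedily match left vertices, then look for augmenting paths:
  Match 1 -- 5
  Match 2 -- 7
  Match 3 -- 4
  No augmenting path remains.

Step 3: Verify this is maximum:
  Matching size 3 = min(|L|, |R|) = min(3, 6), which is an upper bound, so this matching is maximum.

Maximum matching: {(1,5), (2,7), (3,4)}
Size: 3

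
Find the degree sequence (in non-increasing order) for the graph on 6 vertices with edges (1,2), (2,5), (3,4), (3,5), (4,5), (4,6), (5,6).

Step 1: Count edges incident to each vertex:
  deg(1) = 1 (neighbors: 2)
  deg(2) = 2 (neighbors: 1, 5)
  deg(3) = 2 (neighbors: 4, 5)
  deg(4) = 3 (neighbors: 3, 5, 6)
  deg(5) = 4 (neighbors: 2, 3, 4, 6)
  deg(6) = 2 (neighbors: 4, 5)

Step 2: Sort degrees in non-increasing order:
  Degrees: [1, 2, 2, 3, 4, 2] -> sorted: [4, 3, 2, 2, 2, 1]

Degree sequence: [4, 3, 2, 2, 2, 1]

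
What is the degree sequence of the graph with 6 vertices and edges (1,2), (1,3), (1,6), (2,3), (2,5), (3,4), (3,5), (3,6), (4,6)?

Step 1: Count edges incident to each vertex:
  deg(1) = 3 (neighbors: 2, 3, 6)
  deg(2) = 3 (neighbors: 1, 3, 5)
  deg(3) = 5 (neighbors: 1, 2, 4, 5, 6)
  deg(4) = 2 (neighbors: 3, 6)
  deg(5) = 2 (neighbors: 2, 3)
  deg(6) = 3 (neighbors: 1, 3, 4)

Step 2: Sort degrees in non-increasing order:
  Degrees: [3, 3, 5, 2, 2, 3] -> sorted: [5, 3, 3, 3, 2, 2]

Degree sequence: [5, 3, 3, 3, 2, 2]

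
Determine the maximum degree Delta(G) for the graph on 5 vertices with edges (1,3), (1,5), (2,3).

Step 1: Count edges incident to each vertex:
  deg(1) = 2 (neighbors: 3, 5)
  deg(2) = 1 (neighbors: 3)
  deg(3) = 2 (neighbors: 1, 2)
  deg(4) = 0 (neighbors: none)
  deg(5) = 1 (neighbors: 1)

Step 2: Find maximum:
  max(2, 1, 2, 0, 1) = 2 (vertex 1)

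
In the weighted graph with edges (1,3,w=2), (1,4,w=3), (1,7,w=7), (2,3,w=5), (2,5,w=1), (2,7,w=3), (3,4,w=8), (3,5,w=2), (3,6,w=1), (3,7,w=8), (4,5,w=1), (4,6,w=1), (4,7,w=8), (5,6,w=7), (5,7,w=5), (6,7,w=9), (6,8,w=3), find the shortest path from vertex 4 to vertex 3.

Step 1: Build adjacency list with weights:
  1: 3(w=2), 4(w=3), 7(w=7)
  2: 3(w=5), 5(w=1), 7(w=3)
  3: 1(w=2), 2(w=5), 4(w=8), 5(w=2), 6(w=1), 7(w=8)
  4: 1(w=3), 3(w=8), 5(w=1), 6(w=1), 7(w=8)
  5: 2(w=1), 3(w=2), 4(w=1), 6(w=7), 7(w=5)
  6: 3(w=1), 4(w=1), 5(w=7), 7(w=9), 8(w=3)
  7: 1(w=7), 2(w=3), 3(w=8), 4(w=8), 5(w=5), 6(w=9)
  8: 6(w=3)

Step 2: Apply Dijkstra's algorithm from vertex 4:
  Visit vertex 4 (distance=0)
    Update dist[1] = 3
    Update dist[3] = 8
    Update dist[5] = 1
    Update dist[6] = 1
    Update dist[7] = 8
  Visit vertex 5 (distance=1)
    Update dist[2] = 2
    Update dist[3] = 3
    Update dist[7] = 6
  Visit vertex 6 (distance=1)
    Update dist[3] = 2
    Update dist[8] = 4
  Visit vertex 2 (distance=2)
    Update dist[7] = 5
  Visit vertex 3 (distance=2)

Step 3: Shortest path: 4 -> 6 -> 3
Total weight: 1 + 1 = 2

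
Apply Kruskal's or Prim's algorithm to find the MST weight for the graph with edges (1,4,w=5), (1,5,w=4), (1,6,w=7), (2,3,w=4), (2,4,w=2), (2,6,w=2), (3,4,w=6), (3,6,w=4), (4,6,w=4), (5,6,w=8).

Apply Kruskal's algorithm (sort edges by weight, add if no cycle):

Sorted edges by weight:
  (2,4) w=2
  (2,6) w=2
  (1,5) w=4
  (2,3) w=4
  (3,6) w=4
  (4,6) w=4
  (1,4) w=5
  (3,4) w=6
  (1,6) w=7
  (5,6) w=8

Add edge (2,4) w=2 -- no cycle. Running total: 2
Add edge (2,6) w=2 -- no cycle. Running total: 4
Add edge (1,5) w=4 -- no cycle. Running total: 8
Add edge (2,3) w=4 -- no cycle. Running total: 12
Skip edge (3,6) w=4 -- would create cycle
Skip edge (4,6) w=4 -- would create cycle
Add edge (1,4) w=5 -- no cycle. Running total: 17

MST edges: (2,4,w=2), (2,6,w=2), (1,5,w=4), (2,3,w=4), (1,4,w=5)
Total MST weight: 2 + 2 + 4 + 4 + 5 = 17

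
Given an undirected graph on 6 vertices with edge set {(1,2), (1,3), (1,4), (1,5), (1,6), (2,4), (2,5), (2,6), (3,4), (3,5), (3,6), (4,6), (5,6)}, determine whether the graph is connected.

Step 1: Build adjacency list from edges:
  1: 2, 3, 4, 5, 6
  2: 1, 4, 5, 6
  3: 1, 4, 5, 6
  4: 1, 2, 3, 6
  5: 1, 2, 3, 6
  6: 1, 2, 3, 4, 5

Step 2: Run BFS/DFS from vertex 1:
  Visited: {1, 2, 3, 4, 5, 6}
  Reached 6 of 6 vertices

Step 3: All 6 vertices reached from vertex 1, so the graph is connected.
Answer: Yes, the graph is connected.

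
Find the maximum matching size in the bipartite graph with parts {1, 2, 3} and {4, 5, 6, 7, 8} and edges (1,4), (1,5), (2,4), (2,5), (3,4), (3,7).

Step 1: List the neighbors of each left vertex:
  1: 4, 5
  2: 4, 5
  3: 4, 7

Step 2: Greedily match left vertices, then look for augmenting paths:
  Match 1 -- 4
  Match 2 -- 5
  Match 3 -- 7
  No augmenting path remains.

Step 3: Verify this is maximum:
  Matching size 3 = min(|L|, |R|) = min(3, 5), which is an upper bound, so this matching is maximum.

Maximum matching: {(1,4), (2,5), (3,7)}
Size: 3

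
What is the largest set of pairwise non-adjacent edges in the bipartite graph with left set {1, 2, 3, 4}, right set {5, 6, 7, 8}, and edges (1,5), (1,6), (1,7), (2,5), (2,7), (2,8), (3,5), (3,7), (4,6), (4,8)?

Step 1: List the neighbors of each left vertex:
  1: 5, 6, 7
  2: 5, 7, 8
  3: 5, 7
  4: 6, 8

Step 2: Greedily match left vertices, then look for augmenting paths:
  Match 1 -- 5
  Match 2 -- 8
  Match 3 -- 7
  Match 4 -- 6
  No augmenting path remains.

Step 3: Verify this is maximum:
  Matching size 4 = min(|L|, |R|) = min(4, 4), which is an upper bound, so this matching is maximum.

Maximum matching: {(1,5), (2,8), (3,7), (4,6)}
Size: 4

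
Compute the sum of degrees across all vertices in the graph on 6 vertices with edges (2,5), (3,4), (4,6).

Step 1: Count edges incident to each vertex:
  deg(1) = 0 (neighbors: none)
  deg(2) = 1 (neighbors: 5)
  deg(3) = 1 (neighbors: 4)
  deg(4) = 2 (neighbors: 3, 6)
  deg(5) = 1 (neighbors: 2)
  deg(6) = 1 (neighbors: 4)

Step 2: Sum all degrees:
  0 + 1 + 1 + 2 + 1 + 1 = 6

Verification: sum of degrees = 2 * |E| = 2 * 3 = 6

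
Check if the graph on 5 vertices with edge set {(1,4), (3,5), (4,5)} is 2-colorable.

Step 1: Attempt 2-coloring using BFS:
  Start at vertex 1, assign color 0
  Color vertex 4 with color 1 (neighbor of 1)
  Color vertex 5 with color 0 (neighbor of 4)
  Color vertex 3 with color 1 (neighbor of 5)
  Start new component at vertex 2, assign color 0

Step 2: 2-coloring succeeded. No conflicts found.
  Set A (color 0): {1, 2, 5}
  Set B (color 1): {3, 4}

The graph is bipartite with partition {1, 2, 5}, {3, 4}.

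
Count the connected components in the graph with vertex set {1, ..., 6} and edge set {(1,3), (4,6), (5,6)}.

Step 1: Build adjacency list from edges:
  1: 3
  2: (none)
  3: 1
  4: 6
  5: 6
  6: 4, 5

Step 2: Run BFS/DFS from vertex 1:
  Visited: {1, 3}
  Reached 2 of 6 vertices

Step 3: Only 2 of 6 vertices reached. Graph is disconnected.
Connected components: {1, 3}, {2}, {4, 5, 6}
Number of connected components: 3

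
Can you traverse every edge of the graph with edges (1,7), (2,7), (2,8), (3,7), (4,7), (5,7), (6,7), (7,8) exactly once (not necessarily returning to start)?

Step 1: Find the degree of each vertex:
  deg(1) = 1
  deg(2) = 2
  deg(3) = 1
  deg(4) = 1
  deg(5) = 1
  deg(6) = 1
  deg(7) = 7
  deg(8) = 2

Step 2: Count vertices with odd degree:
  Odd-degree vertices: 1, 3, 4, 5, 6, 7 (6 total)

Step 3: Apply Euler's theorem:
  - Eulerian circuit exists iff graph is connected and all vertices have even degree
  - Eulerian path exists iff graph is connected and has 0 or 2 odd-degree vertices

Graph has 6 odd-degree vertices (need 0 or 2).
Neither Eulerian path nor Eulerian circuit exists.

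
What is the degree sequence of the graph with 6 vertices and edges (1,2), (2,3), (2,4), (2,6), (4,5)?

Step 1: Count edges incident to each vertex:
  deg(1) = 1 (neighbors: 2)
  deg(2) = 4 (neighbors: 1, 3, 4, 6)
  deg(3) = 1 (neighbors: 2)
  deg(4) = 2 (neighbors: 2, 5)
  deg(5) = 1 (neighbors: 4)
  deg(6) = 1 (neighbors: 2)

Step 2: Sort degrees in non-increasing order:
  Degrees: [1, 4, 1, 2, 1, 1] -> sorted: [4, 2, 1, 1, 1, 1]

Degree sequence: [4, 2, 1, 1, 1, 1]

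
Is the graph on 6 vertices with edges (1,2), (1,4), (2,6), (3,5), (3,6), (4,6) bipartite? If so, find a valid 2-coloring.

Step 1: Attempt 2-coloring using BFS:
  Start at vertex 1, assign color 0
  Color vertex 2 with color 1 (neighbor of 1)
  Color vertex 4 with color 1 (neighbor of 1)
  Color vertex 6 with color 0 (neighbor of 2)
  Color vertex 3 with color 1 (neighbor of 6)
  Color vertex 5 with color 0 (neighbor of 3)

Step 2: 2-coloring succeeded. No conflicts found.
  Set A (color 0): {1, 5, 6}
  Set B (color 1): {2, 3, 4}

The graph is bipartite with partition {1, 5, 6}, {2, 3, 4}.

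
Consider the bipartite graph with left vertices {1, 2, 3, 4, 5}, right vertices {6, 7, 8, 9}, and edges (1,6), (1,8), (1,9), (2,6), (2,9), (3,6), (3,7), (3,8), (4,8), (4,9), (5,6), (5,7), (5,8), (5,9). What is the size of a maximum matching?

Step 1: List the neighbors of each left vertex:
  1: 6, 8, 9
  2: 6, 9
  3: 6, 7, 8
  4: 8, 9
  5: 6, 7, 8, 9

Step 2: Greedily match left vertices, then look for augmenting paths:
  Match 1 -- 6
  Match 2 -- 9
  Match 3 -- 7
  Match 4 -- 8
  No augmenting path remains.

Step 3: Verify this is maximum:
  Matching size 4 = min(|L|, |R|) = min(5, 4), which is an upper bound, so this matching is maximum.

Maximum matching: {(1,6), (2,9), (3,7), (4,8)}
Size: 4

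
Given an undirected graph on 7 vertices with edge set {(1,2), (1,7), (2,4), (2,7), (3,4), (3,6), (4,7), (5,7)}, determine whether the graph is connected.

Step 1: Build adjacency list from edges:
  1: 2, 7
  2: 1, 4, 7
  3: 4, 6
  4: 2, 3, 7
  5: 7
  6: 3
  7: 1, 2, 4, 5

Step 2: Run BFS/DFS from vertex 1:
  Visited: {1, 2, 7, 4, 5, 3, 6}
  Reached 7 of 7 vertices

Step 3: All 7 vertices reached from vertex 1, so the graph is connected.
Answer: Yes, the graph is connected.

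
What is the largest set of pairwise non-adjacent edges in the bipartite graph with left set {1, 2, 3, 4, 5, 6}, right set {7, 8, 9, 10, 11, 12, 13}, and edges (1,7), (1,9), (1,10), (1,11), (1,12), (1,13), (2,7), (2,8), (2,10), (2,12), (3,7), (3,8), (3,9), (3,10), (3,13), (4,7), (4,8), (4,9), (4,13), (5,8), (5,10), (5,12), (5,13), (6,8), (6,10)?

Step 1: List the neighbors of each left vertex:
  1: 7, 9, 10, 11, 12, 13
  2: 7, 8, 10, 12
  3: 7, 8, 9, 10, 13
  4: 7, 8, 9, 13
  5: 8, 10, 12, 13
  6: 8, 10

Step 2: Greedily match left vertices, then look for augmenting paths:
  Match 1 -- 7
  Match 2 -- 12
  Match 3 -- 9
  Match 4 -- 13
  Match 5 -- 10
  Match 6 -- 8
  No augmenting path remains.

Step 3: Verify this is maximum:
  Matching size 6 = min(|L|, |R|) = min(6, 7), which is an upper bound, so this matching is maximum.

Maximum matching: {(1,7), (2,12), (3,9), (4,13), (5,10), (6,8)}
Size: 6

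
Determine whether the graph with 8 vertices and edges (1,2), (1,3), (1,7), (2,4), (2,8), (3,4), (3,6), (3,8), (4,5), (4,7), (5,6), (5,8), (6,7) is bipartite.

Step 1: Attempt 2-coloring using BFS:
  Start at vertex 1, assign color 0
  Color vertex 2 with color 1 (neighbor of 1)
  Color vertex 3 with color 1 (neighbor of 1)
  Color vertex 7 with color 1 (neighbor of 1)
  Color vertex 4 with color 0 (neighbor of 2)
  Color vertex 8 with color 0 (neighbor of 2)
  Color vertex 6 with color 0 (neighbor of 3)
  Color vertex 5 with color 1 (neighbor of 4)

Step 2: 2-coloring succeeded. No conflicts found.
  Set A (color 0): {1, 4, 6, 8}
  Set B (color 1): {2, 3, 5, 7}

The graph is bipartite with partition {1, 4, 6, 8}, {2, 3, 5, 7}.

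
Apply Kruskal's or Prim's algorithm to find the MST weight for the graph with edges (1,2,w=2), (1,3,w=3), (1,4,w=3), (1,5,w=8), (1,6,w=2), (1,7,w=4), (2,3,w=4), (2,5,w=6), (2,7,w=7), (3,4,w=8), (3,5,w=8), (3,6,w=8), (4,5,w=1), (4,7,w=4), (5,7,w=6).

Apply Kruskal's algorithm (sort edges by weight, add if no cycle):

Sorted edges by weight:
  (4,5) w=1
  (1,2) w=2
  (1,6) w=2
  (1,3) w=3
  (1,4) w=3
  (1,7) w=4
  (2,3) w=4
  (4,7) w=4
  (2,5) w=6
  (5,7) w=6
  (2,7) w=7
  (1,5) w=8
  (3,4) w=8
  (3,5) w=8
  (3,6) w=8

Add edge (4,5) w=1 -- no cycle. Running total: 1
Add edge (1,2) w=2 -- no cycle. Running total: 3
Add edge (1,6) w=2 -- no cycle. Running total: 5
Add edge (1,3) w=3 -- no cycle. Running total: 8
Add edge (1,4) w=3 -- no cycle. Running total: 11
Add edge (1,7) w=4 -- no cycle. Running total: 15

MST edges: (4,5,w=1), (1,2,w=2), (1,6,w=2), (1,3,w=3), (1,4,w=3), (1,7,w=4)
Total MST weight: 1 + 2 + 2 + 3 + 3 + 4 = 15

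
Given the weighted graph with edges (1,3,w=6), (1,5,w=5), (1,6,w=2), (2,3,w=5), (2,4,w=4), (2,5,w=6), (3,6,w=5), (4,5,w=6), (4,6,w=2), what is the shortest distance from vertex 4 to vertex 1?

Step 1: Build adjacency list with weights:
  1: 3(w=6), 5(w=5), 6(w=2)
  2: 3(w=5), 4(w=4), 5(w=6)
  3: 1(w=6), 2(w=5), 6(w=5)
  4: 2(w=4), 5(w=6), 6(w=2)
  5: 1(w=5), 2(w=6), 4(w=6)
  6: 1(w=2), 3(w=5), 4(w=2)

Step 2: Apply Dijkstra's algorithm from vertex 4:
  Visit vertex 4 (distance=0)
    Update dist[2] = 4
    Update dist[5] = 6
    Update dist[6] = 2
  Visit vertex 6 (distance=2)
    Update dist[1] = 4
    Update dist[3] = 7
  Visit vertex 1 (distance=4)

Step 3: Shortest path: 4 -> 6 -> 1
Total weight: 2 + 2 = 4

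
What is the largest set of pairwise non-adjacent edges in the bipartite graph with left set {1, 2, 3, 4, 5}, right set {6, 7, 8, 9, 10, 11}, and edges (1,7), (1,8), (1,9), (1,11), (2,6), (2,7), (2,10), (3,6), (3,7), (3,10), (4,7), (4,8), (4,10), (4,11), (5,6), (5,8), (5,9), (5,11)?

Step 1: List the neighbors of each left vertex:
  1: 7, 8, 9, 11
  2: 6, 7, 10
  3: 6, 7, 10
  4: 7, 8, 10, 11
  5: 6, 8, 9, 11

Step 2: Greedily match left vertices, then look for augmenting paths:
  Match 1 -- 7
  Match 2 -- 6
  Match 3 -- 10
  Match 4 -- 8
  Match 5 -- 9
  No augmenting path remains.

Step 3: Verify this is maximum:
  Matching size 5 = min(|L|, |R|) = min(5, 6), which is an upper bound, so this matching is maximum.

Maximum matching: {(1,7), (2,6), (3,10), (4,8), (5,9)}
Size: 5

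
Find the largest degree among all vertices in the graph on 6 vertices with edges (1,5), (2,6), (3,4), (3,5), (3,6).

Step 1: Count edges incident to each vertex:
  deg(1) = 1 (neighbors: 5)
  deg(2) = 1 (neighbors: 6)
  deg(3) = 3 (neighbors: 4, 5, 6)
  deg(4) = 1 (neighbors: 3)
  deg(5) = 2 (neighbors: 1, 3)
  deg(6) = 2 (neighbors: 2, 3)

Step 2: Find maximum:
  max(1, 1, 3, 1, 2, 2) = 3 (vertex 3)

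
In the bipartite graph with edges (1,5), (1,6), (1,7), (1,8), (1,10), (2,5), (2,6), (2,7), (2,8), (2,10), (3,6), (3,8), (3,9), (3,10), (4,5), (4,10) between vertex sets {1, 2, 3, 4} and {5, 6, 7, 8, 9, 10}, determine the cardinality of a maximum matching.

Step 1: List the neighbors of each left vertex:
  1: 5, 6, 7, 8, 10
  2: 5, 6, 7, 8, 10
  3: 6, 8, 9, 10
  4: 5, 10

Step 2: Greedily match left vertices, then look for augmenting paths:
  Match 1 -- 5
  Match 2 -- 6
  Match 3 -- 8
  Match 4 -- 10
  No augmenting path remains.

Step 3: Verify this is maximum:
  Matching size 4 = min(|L|, |R|) = min(4, 6), which is an upper bound, so this matching is maximum.

Maximum matching: {(1,5), (2,6), (3,8), (4,10)}
Size: 4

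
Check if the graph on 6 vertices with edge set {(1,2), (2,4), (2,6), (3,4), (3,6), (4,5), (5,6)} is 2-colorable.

Step 1: Attempt 2-coloring using BFS:
  Start at vertex 1, assign color 0
  Color vertex 2 with color 1 (neighbor of 1)
  Color vertex 4 with color 0 (neighbor of 2)
  Color vertex 6 with color 0 (neighbor of 2)
  Color vertex 3 with color 1 (neighbor of 4)
  Color vertex 5 with color 1 (neighbor of 4)

Step 2: 2-coloring succeeded. No conflicts found.
  Set A (color 0): {1, 4, 6}
  Set B (color 1): {2, 3, 5}

The graph is bipartite with partition {1, 4, 6}, {2, 3, 5}.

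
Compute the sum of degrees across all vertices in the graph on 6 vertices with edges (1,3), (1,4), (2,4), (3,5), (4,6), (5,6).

Step 1: Count edges incident to each vertex:
  deg(1) = 2 (neighbors: 3, 4)
  deg(2) = 1 (neighbors: 4)
  deg(3) = 2 (neighbors: 1, 5)
  deg(4) = 3 (neighbors: 1, 2, 6)
  deg(5) = 2 (neighbors: 3, 6)
  deg(6) = 2 (neighbors: 4, 5)

Step 2: Sum all degrees:
  2 + 1 + 2 + 3 + 2 + 2 = 12

Verification: sum of degrees = 2 * |E| = 2 * 6 = 12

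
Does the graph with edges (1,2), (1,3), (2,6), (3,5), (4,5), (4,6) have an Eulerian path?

Step 1: Find the degree of each vertex:
  deg(1) = 2
  deg(2) = 2
  deg(3) = 2
  deg(4) = 2
  deg(5) = 2
  deg(6) = 2

Step 2: Count vertices with odd degree:
  All vertices have even degree (0 odd-degree vertices)

Step 3: Apply Euler's theorem:
  - Eulerian circuit exists iff graph is connected and all vertices have even degree
  - Eulerian path exists iff graph is connected and has 0 or 2 odd-degree vertices

Graph is connected with 0 odd-degree vertices.
Both Eulerian circuit and Eulerian path exist.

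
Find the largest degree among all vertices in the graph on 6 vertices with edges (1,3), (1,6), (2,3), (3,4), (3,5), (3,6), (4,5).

Step 1: Count edges incident to each vertex:
  deg(1) = 2 (neighbors: 3, 6)
  deg(2) = 1 (neighbors: 3)
  deg(3) = 5 (neighbors: 1, 2, 4, 5, 6)
  deg(4) = 2 (neighbors: 3, 5)
  deg(5) = 2 (neighbors: 3, 4)
  deg(6) = 2 (neighbors: 1, 3)

Step 2: Find maximum:
  max(2, 1, 5, 2, 2, 2) = 5 (vertex 3)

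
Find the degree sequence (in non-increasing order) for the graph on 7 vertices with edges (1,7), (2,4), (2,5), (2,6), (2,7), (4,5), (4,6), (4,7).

Step 1: Count edges incident to each vertex:
  deg(1) = 1 (neighbors: 7)
  deg(2) = 4 (neighbors: 4, 5, 6, 7)
  deg(3) = 0 (neighbors: none)
  deg(4) = 4 (neighbors: 2, 5, 6, 7)
  deg(5) = 2 (neighbors: 2, 4)
  deg(6) = 2 (neighbors: 2, 4)
  deg(7) = 3 (neighbors: 1, 2, 4)

Step 2: Sort degrees in non-increasing order:
  Degrees: [1, 4, 0, 4, 2, 2, 3] -> sorted: [4, 4, 3, 2, 2, 1, 0]

Degree sequence: [4, 4, 3, 2, 2, 1, 0]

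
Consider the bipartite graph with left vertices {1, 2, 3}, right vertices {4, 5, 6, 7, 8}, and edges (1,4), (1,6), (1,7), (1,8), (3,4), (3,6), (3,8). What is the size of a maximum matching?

Step 1: List the neighbors of each left vertex:
  1: 4, 6, 7, 8
  2: (none)
  3: 4, 6, 8

Step 2: Greedily match left vertices, then look for augmenting paths:
  Match 1 -- 4
  Match 3 -- 6
  No augmenting path remains.

Step 3: Verify this is maximum:
  Matching has size 2. The vertex set {1, 3} covers every edge and has size 2; any matching has at most one edge per cover vertex, so 2 is maximum (König's theorem).

Maximum matching: {(1,4), (3,6)}
Size: 2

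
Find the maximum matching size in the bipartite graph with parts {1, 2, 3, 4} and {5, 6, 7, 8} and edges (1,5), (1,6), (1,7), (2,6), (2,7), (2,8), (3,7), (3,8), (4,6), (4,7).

Step 1: List the neighbors of each left vertex:
  1: 5, 6, 7
  2: 6, 7, 8
  3: 7, 8
  4: 6, 7

Step 2: Greedily match left vertices, then look for augmenting paths:
  Match 1 -- 5
  Match 2 -- 8
  Match 3 -- 7
  Match 4 -- 6
  No augmenting path remains.

Step 3: Verify this is maximum:
  Matching size 4 = min(|L|, |R|) = min(4, 4), which is an upper bound, so this matching is maximum.

Maximum matching: {(1,5), (2,8), (3,7), (4,6)}
Size: 4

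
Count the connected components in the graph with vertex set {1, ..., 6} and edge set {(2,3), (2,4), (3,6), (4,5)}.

Step 1: Build adjacency list from edges:
  1: (none)
  2: 3, 4
  3: 2, 6
  4: 2, 5
  5: 4
  6: 3

Step 2: Run BFS/DFS from vertex 1:
  Visited: {1}
  Reached 1 of 6 vertices

Step 3: Only 1 of 6 vertices reached. Graph is disconnected.
Connected components: {1}, {2, 3, 4, 5, 6}
Number of connected components: 2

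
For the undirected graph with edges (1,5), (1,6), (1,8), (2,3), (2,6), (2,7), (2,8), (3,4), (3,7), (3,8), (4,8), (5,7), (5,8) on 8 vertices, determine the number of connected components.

Step 1: Build adjacency list from edges:
  1: 5, 6, 8
  2: 3, 6, 7, 8
  3: 2, 4, 7, 8
  4: 3, 8
  5: 1, 7, 8
  6: 1, 2
  7: 2, 3, 5
  8: 1, 2, 3, 4, 5

Step 2: Run BFS/DFS from vertex 1:
  Visited: {1, 5, 6, 8, 7, 2, 3, 4}
  Reached 8 of 8 vertices

Step 3: All 8 vertices reached from vertex 1, so the graph is connected.
Number of connected components: 1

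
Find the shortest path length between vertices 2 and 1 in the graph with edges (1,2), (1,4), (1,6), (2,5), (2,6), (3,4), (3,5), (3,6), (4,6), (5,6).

Step 1: Build adjacency list:
  1: 2, 4, 6
  2: 1, 5, 6
  3: 4, 5, 6
  4: 1, 3, 6
  5: 2, 3, 6
  6: 1, 2, 3, 4, 5

Step 2: BFS from vertex 2 to find shortest path to 1:
  vertex 1 reached at distance 1

Step 3: Shortest path: 2 -> 1
Path length: 1 edge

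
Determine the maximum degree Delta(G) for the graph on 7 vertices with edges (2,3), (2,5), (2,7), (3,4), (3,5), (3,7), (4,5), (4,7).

Step 1: Count edges incident to each vertex:
  deg(1) = 0 (neighbors: none)
  deg(2) = 3 (neighbors: 3, 5, 7)
  deg(3) = 4 (neighbors: 2, 4, 5, 7)
  deg(4) = 3 (neighbors: 3, 5, 7)
  deg(5) = 3 (neighbors: 2, 3, 4)
  deg(6) = 0 (neighbors: none)
  deg(7) = 3 (neighbors: 2, 3, 4)

Step 2: Find maximum:
  max(0, 3, 4, 3, 3, 0, 3) = 4 (vertex 3)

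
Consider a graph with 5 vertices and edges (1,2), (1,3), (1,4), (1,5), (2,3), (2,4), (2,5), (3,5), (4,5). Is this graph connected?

Step 1: Build adjacency list from edges:
  1: 2, 3, 4, 5
  2: 1, 3, 4, 5
  3: 1, 2, 5
  4: 1, 2, 5
  5: 1, 2, 3, 4

Step 2: Run BFS/DFS from vertex 1:
  Visited: {1, 2, 3, 4, 5}
  Reached 5 of 5 vertices

Step 3: All 5 vertices reached from vertex 1, so the graph is connected.
Answer: Yes, the graph is connected.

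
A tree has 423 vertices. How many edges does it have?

A tree on n vertices always has exactly n - 1 edges.
For n = 423: edges = 423 - 1 = 422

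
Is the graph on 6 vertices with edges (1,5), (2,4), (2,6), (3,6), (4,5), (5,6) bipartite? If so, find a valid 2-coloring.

Step 1: Attempt 2-coloring using BFS:
  Start at vertex 1, assign color 0
  Color vertex 5 with color 1 (neighbor of 1)
  Color vertex 4 with color 0 (neighbor of 5)
  Color vertex 6 with color 0 (neighbor of 5)
  Color vertex 2 with color 1 (neighbor of 4)
  Color vertex 3 with color 1 (neighbor of 6)

Step 2: 2-coloring succeeded. No conflicts found.
  Set A (color 0): {1, 4, 6}
  Set B (color 1): {2, 3, 5}

The graph is bipartite with partition {1, 4, 6}, {2, 3, 5}.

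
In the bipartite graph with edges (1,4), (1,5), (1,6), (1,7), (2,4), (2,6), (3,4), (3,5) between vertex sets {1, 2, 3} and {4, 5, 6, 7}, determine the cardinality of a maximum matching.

Step 1: List the neighbors of each left vertex:
  1: 4, 5, 6, 7
  2: 4, 6
  3: 4, 5

Step 2: Greedily match left vertices, then look for augmenting paths:
  Match 1 -- 4
  Match 2 -- 6
  Match 3 -- 5
  No augmenting path remains.

Step 3: Verify this is maximum:
  Matching size 3 = min(|L|, |R|) = min(3, 4), which is an upper bound, so this matching is maximum.

Maximum matching: {(1,4), (2,6), (3,5)}
Size: 3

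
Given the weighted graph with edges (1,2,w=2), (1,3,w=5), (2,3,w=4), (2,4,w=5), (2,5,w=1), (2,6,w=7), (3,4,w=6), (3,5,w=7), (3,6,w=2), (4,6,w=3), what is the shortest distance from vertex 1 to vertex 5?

Step 1: Build adjacency list with weights:
  1: 2(w=2), 3(w=5)
  2: 1(w=2), 3(w=4), 4(w=5), 5(w=1), 6(w=7)
  3: 1(w=5), 2(w=4), 4(w=6), 5(w=7), 6(w=2)
  4: 2(w=5), 3(w=6), 6(w=3)
  5: 2(w=1), 3(w=7)
  6: 2(w=7), 3(w=2), 4(w=3)

Step 2: Apply Dijkstra's algorithm from vertex 1:
  Visit vertex 1 (distance=0)
    Update dist[2] = 2
    Update dist[3] = 5
  Visit vertex 2 (distance=2)
    Update dist[4] = 7
    Update dist[5] = 3
    Update dist[6] = 9
  Visit vertex 5 (distance=3)

Step 3: Shortest path: 1 -> 2 -> 5
Total weight: 2 + 1 = 3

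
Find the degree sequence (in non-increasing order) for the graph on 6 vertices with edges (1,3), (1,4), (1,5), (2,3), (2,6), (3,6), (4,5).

Step 1: Count edges incident to each vertex:
  deg(1) = 3 (neighbors: 3, 4, 5)
  deg(2) = 2 (neighbors: 3, 6)
  deg(3) = 3 (neighbors: 1, 2, 6)
  deg(4) = 2 (neighbors: 1, 5)
  deg(5) = 2 (neighbors: 1, 4)
  deg(6) = 2 (neighbors: 2, 3)

Step 2: Sort degrees in non-increasing order:
  Degrees: [3, 2, 3, 2, 2, 2] -> sorted: [3, 3, 2, 2, 2, 2]

Degree sequence: [3, 3, 2, 2, 2, 2]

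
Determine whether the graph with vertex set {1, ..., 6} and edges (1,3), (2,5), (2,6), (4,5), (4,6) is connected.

Step 1: Build adjacency list from edges:
  1: 3
  2: 5, 6
  3: 1
  4: 5, 6
  5: 2, 4
  6: 2, 4

Step 2: Run BFS/DFS from vertex 1:
  Visited: {1, 3}
  Reached 2 of 6 vertices

Step 3: Only 2 of 6 vertices reached. Graph is disconnected.
Connected components: {1, 3}, {2, 4, 5, 6}
Answer: No, the graph is not connected (2 components).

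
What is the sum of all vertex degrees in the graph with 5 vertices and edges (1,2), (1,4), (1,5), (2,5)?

Step 1: Count edges incident to each vertex:
  deg(1) = 3 (neighbors: 2, 4, 5)
  deg(2) = 2 (neighbors: 1, 5)
  deg(3) = 0 (neighbors: none)
  deg(4) = 1 (neighbors: 1)
  deg(5) = 2 (neighbors: 1, 2)

Step 2: Sum all degrees:
  3 + 2 + 0 + 1 + 2 = 8

Verification: sum of degrees = 2 * |E| = 2 * 4 = 8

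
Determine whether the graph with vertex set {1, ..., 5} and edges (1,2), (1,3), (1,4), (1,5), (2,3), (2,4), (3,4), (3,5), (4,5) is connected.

Step 1: Build adjacency list from edges:
  1: 2, 3, 4, 5
  2: 1, 3, 4
  3: 1, 2, 4, 5
  4: 1, 2, 3, 5
  5: 1, 3, 4

Step 2: Run BFS/DFS from vertex 1:
  Visited: {1, 2, 3, 4, 5}
  Reached 5 of 5 vertices

Step 3: All 5 vertices reached from vertex 1, so the graph is connected.
Answer: Yes, the graph is connected.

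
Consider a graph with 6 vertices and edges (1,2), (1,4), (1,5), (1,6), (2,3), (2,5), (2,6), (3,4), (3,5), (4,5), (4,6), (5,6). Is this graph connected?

Step 1: Build adjacency list from edges:
  1: 2, 4, 5, 6
  2: 1, 3, 5, 6
  3: 2, 4, 5
  4: 1, 3, 5, 6
  5: 1, 2, 3, 4, 6
  6: 1, 2, 4, 5

Step 2: Run BFS/DFS from vertex 1:
  Visited: {1, 2, 4, 5, 6, 3}
  Reached 6 of 6 vertices

Step 3: All 6 vertices reached from vertex 1, so the graph is connected.
Answer: Yes, the graph is connected.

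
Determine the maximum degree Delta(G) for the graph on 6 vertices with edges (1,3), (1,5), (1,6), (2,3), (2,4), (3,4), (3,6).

Step 1: Count edges incident to each vertex:
  deg(1) = 3 (neighbors: 3, 5, 6)
  deg(2) = 2 (neighbors: 3, 4)
  deg(3) = 4 (neighbors: 1, 2, 4, 6)
  deg(4) = 2 (neighbors: 2, 3)
  deg(5) = 1 (neighbors: 1)
  deg(6) = 2 (neighbors: 1, 3)

Step 2: Find maximum:
  max(3, 2, 4, 2, 1, 2) = 4 (vertex 3)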